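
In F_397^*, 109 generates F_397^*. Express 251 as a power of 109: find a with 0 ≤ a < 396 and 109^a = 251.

65

Baby-step giant-step with m = ceil(sqrt(396)) = 20.
Baby table (109^j mod 397 for j=0..19):
  0:1  1:109  2:368  3:15  4:47  5:359  6:225  7:308
  8:224  9:199  10:253  11:184  12:206  13:222  14:378  15:311
  16:154  17:112  18:298  19:325
Giant step factor: 109^(-20) ≡ 82 (mod 397).
Scan 251·82^i mod 397 for i = 0, 1, …:
  i=0: 251   i=1: 335   i=2: 77   i=3: 359
Match at i=3, j=5: a = 3·20 + 5 = 65.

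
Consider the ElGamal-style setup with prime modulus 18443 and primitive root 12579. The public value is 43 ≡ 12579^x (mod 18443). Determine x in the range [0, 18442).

Baby-step giant-step with m = ceil(sqrt(18442)) = 136.
Baby table (12579^j mod 18443 for j=0..135):
  0:1  1:12579  2:8744  3:15167  4:11301  5:15078  6:16793  7:11468
  8:13269  9:1601  10:17666  11:907  12:11379  13:318  14:16434  15:14142
  16:9483  17:15776  18:18067  19:10147  20:13553  21:14538  22:11157  23:11116
  24:11781  25:3694  26:8909  27:6643  28:15507  29:9385  30:272  31:9533
  32:17664  33:12635  34:12334  35:6870  36:12275  37:2429  38:12783  39:11283
  40:9972  41:6945  42:15107  43:12724  44:6842  45:10480  46:15799  47:12296
  48:8386  49:11977  50:16259  51:7534  52:10052  53:17343  54:13793  55:8846
  56:7215  57:17925  58:12900  59:7586  60:212  61:10956  62:9428  63:6322
  64:16665  65:5897  66:617  67:15183  68:9692  69:7438  70:1263  71:7854
  72:14758  73:12087  74:16724  75:10338  76:109  77:6329  78:12503  79:11776
  80:14571  81:2075  82:4580  83:14331  84:7767  85:8522  86:7522  87:6648
  88:4630  89:16219  90:2335  91:10709  92:839  93:4385  94:14345  95:17886
  96:1837  97:16987  98:17318  99:12849  100:11562  101:15343  102:12045  103:4810
  104:11950  105:8600  106:11205  107:6289  108:7304  109:12433  110:16510  111:11110
  112:10079  113:6559  114:10122  115:12609  116:17254  117:842  118:5236  119:3691
  120:8058  121:17297  122:6892  123:12368  124:10367  125:14483  126:1703  127:9714
  128:7531  129:9201  130:9554  131:5178  132:11829  133:17310  134:4432  135:15382
Giant step factor: 12579^(-136) ≡ 170 (mod 18443).
Scan 43·170^i mod 18443 for i = 0, 1, …:
  i=0: 43   i=1: 7310   i=2: 7019   i=3: 12878
  i=4: 12986   i=5: 12903   i=6: 17236   i=7: 16126
  i=8: 11856   i=9: 5233     …   i=78: 8406
  i=79: 8909
Match at i=79, j=26: x = 79·136 + 26 = 10770.

10770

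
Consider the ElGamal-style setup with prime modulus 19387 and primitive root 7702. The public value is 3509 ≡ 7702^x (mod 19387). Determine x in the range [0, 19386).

Baby-step giant-step with m = ceil(sqrt(19386)) = 140.
Baby table (7702^j mod 19387 for j=0..139):
  0:1  1:7702  2:15971  3:17514  4:17469  5:458  6:18469  7:5819
  8:14581  9:13358  10:15894  11:6070  12:9083  13:8970  14:11059  15:9327
  16:7719  17:11196  18:17603  19:5015  20:6626  21:6868  22:9600  23:16569
  24:9204  25:10336  26:4850  27:15338  28:8285  29:8453  30:3460  31:11182
  32:6710  33:14065  34:13461  35:14333  36:3188  37:10034  38:5286  39:72
  40:11708  41:6079  42:853  43:17000  44:13589  45:11452  46:11841  47:2934
  48:11813  49:535  50:10526  51:14205  52:6069  53:1381  54:12386  55:12932
  56:11245  57:7261  58:12114  59:11784  60:9821  61:12655  62:10361  63:3530
  64:7486  65:234  66:18664  67:14910  68:7619  69:16476  70:10237  71:17832
  72:4556  73:19229  74:4465  75:16279  76:5129  77:12239  78:5184  79:9335
  80:11174  81:3255  82:2619  83:9058  84:10290  85:18911  86:17378  87:16895
  88:19133  89:1779  90:14636  91:10454  92:2497  93:19377  94:528  95:14773
  96:18730  97:19180  98:14807  99:9180  100:19358  101:9286  102:2129  103:15543
  104:16848  105:6105  106:7235  107:5732  108:3665  109:358  110:4362  111:17840
  112:8011  113:11288  114:8868  115:935  116:8793  117:4895  118:12962  119:9661
  120:1716  121:14085  122:12405  123:4174  124:4502  125:10448  126:14446  127:1099
  128:11766  129:6894  130:15982  131:5301  132:18667  133:18629  134:16758  135:10857
  136:4483  137:19206  138:1802  139:17299
Giant step factor: 7702^(-140) ≡ 11169 (mod 19387).
Scan 3509·11169^i mod 19387 for i = 0, 1, …:
  i=0: 3509   i=1: 10894   i=2: 2274   i=3: 1336
  i=4: 13181   i=5: 13098   i=6: 16647   i=7: 9013
  i=8: 8893   i=9: 6316     …   i=111: 14541
  i=112: 3530
Match at i=112, j=63: x = 112·140 + 63 = 15743.

15743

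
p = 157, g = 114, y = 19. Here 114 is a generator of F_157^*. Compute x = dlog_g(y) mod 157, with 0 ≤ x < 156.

Baby-step giant-step with m = ceil(sqrt(156)) = 13.
Baby table (114^j mod 157 for j=0..12):
  0:1  1:114  2:122  3:92  4:126  5:77  6:143  7:131
  8:19  9:125  10:120  11:21  12:39
Giant step factor: 114^(-13) ≡ 22 (mod 157).
Scan 19·22^i mod 157 for i = 0, 1, …:
  i=0: 19
Match at i=0, j=8: x = 0·13 + 8 = 8.

8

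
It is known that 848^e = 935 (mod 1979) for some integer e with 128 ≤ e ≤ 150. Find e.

Compute 848^128 mod 1979 = 1371, then multiply by 848 repeatedly:
  848^128=1371  848^129=935
Found 935 at exponent 129.

129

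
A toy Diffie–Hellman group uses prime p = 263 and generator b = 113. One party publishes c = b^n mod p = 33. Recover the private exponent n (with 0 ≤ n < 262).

Baby-step giant-step with m = ceil(sqrt(262)) = 17.
Baby table (113^j mod 263 for j=0..16):
  0:1  1:113  2:145  3:79  4:248  5:146  6:192  7:130
  8:225  9:177  10:13  11:154  12:44  13:238  14:68  15:57
  16:129
Giant step factor: 113^(-17) ≡ 209 (mod 263).
Scan 33·209^i mod 263 for i = 0, 1, …:
  i=0: 33   i=1: 59   i=2: 233   i=3: 42
  i=4: 99   i=5: 177
Match at i=5, j=9: n = 5·17 + 9 = 94.

94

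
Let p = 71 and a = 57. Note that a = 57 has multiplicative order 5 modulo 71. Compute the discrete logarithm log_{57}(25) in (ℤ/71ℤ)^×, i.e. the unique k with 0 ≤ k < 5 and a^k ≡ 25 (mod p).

Successive powers of 57 modulo 71:
  57^0=1  57^1=57  57^2=54  57^3=25
So 57^3 ≡ 25 (mod 71), giving k = 3.

3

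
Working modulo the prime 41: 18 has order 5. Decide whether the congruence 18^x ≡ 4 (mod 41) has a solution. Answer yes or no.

no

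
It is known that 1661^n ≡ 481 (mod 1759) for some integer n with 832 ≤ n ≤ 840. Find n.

Compute 1661^832 mod 1759 = 1312, then multiply by 1661 repeatedly:
  1661^832=1312  1661^833=1590  1661^834=731  1661^835=481
Found 481 at exponent 835.

835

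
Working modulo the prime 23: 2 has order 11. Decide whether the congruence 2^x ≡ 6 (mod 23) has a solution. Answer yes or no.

yes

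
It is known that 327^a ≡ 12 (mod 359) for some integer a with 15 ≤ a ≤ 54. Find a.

Compute 327^15 mod 359 = 167, then multiply by 327 repeatedly:
  327^15=167  327^16=41  327^17=124  327^18=340  327^19=249
  327^20=289  327^21=86  327^22=120  327^23=109  327^24=102
  327^25=326  327^26=338  327^27=313  327^28=36  327^29=284
  327^30=246  327^31=26  327^32=245  327^33=58  327^34=298
  327^35=157  327^36=2  327^37=295  327^38=253  327^39=161
  327^40=233  327^41=83  327^42=216  327^43=268  327^44=40
  327^45=156  327^46=34  327^47=348  327^48=352  327^49=224
  327^50=12
Found 12 at exponent 50.

50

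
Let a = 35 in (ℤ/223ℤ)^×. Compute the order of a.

The order of 35 must divide p − 1 = 222 = 2 · 3 · 37.
Divisors: 1, 2, 3, 6, 37, 74, 111, 222.
Check each in increasing order: 35^1 ≡ 35;  35^2 ≡ 110;  35^3 ≡ 59;  35^6 ≡ 136;  35^37 ≡ 40;  35^74 ≡ 39;  35^111 ≡ 222;  35^222 ≡ 1.
Smallest exponent giving 1 is 222.

222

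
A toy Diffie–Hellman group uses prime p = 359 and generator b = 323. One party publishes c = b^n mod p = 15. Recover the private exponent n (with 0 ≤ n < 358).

Baby-step giant-step with m = ceil(sqrt(358)) = 19.
Baby table (323^j mod 359 for j=0..18):
  0:1  1:323  2:219  3:14  4:214  5:194  6:196  7:124
  8:203  9:231  10:300  11:329  12:3  13:251  14:298  15:42
  16:283  17:223  18:229
Giant step factor: 323^(-19) ≡ 221 (mod 359).
Scan 15·221^i mod 359 for i = 0, 1, …:
  i=0: 15   i=1: 84   i=2: 255   i=3: 351
  i=4: 27   i=5: 223
Match at i=5, j=17: n = 5·19 + 17 = 112.

112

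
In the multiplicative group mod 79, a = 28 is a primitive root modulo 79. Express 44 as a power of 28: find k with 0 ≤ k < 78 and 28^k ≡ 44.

Baby-step giant-step with m = ceil(sqrt(78)) = 9.
Baby table (28^j mod 79 for j=0..8):
  0:1  1:28  2:73  3:69  4:36  5:60  6:21  7:35
  8:32
Giant step factor: 28^(-9) ≡ 41 (mod 79).
Scan 44·41^i mod 79 for i = 0, 1, …:
  i=0: 44   i=1: 66   i=2: 20   i=3: 30
  i=4: 45   i=5: 28
Match at i=5, j=1: k = 5·9 + 1 = 46.

46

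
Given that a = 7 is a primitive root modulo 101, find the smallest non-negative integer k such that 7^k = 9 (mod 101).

Baby-step giant-step with m = ceil(sqrt(100)) = 10.
Baby table (7^j mod 101 for j=0..9):
  0:1  1:7  2:49  3:40  4:78  5:41  6:85  7:90
  8:24  9:67
Giant step factor: 7^(-10) ≡ 14 (mod 101).
Scan 9·14^i mod 101 for i = 0, 1, …:
  i=0: 9   i=1: 25   i=2: 47   i=3: 52
  i=4: 21   i=5: 92   i=6: 76   i=7: 54
  i=8: 49
Match at i=8, j=2: k = 8·10 + 2 = 82.

82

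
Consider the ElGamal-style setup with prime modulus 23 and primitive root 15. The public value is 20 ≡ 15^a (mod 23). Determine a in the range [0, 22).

21

Successive powers of 15 modulo 23:
  15^0=1  15^1=15  15^2=18  15^3=17  15^4=2  15^5=7
  15^6=13  15^7=11  15^8=4  15^9=14  15^10=3  15^11=22
  15^12=8  15^13=5  15^14=6  15^15=21  15^16=16  15^17=10
  15^18=12  15^19=19  15^20=9  15^21=20
So 15^21 ≡ 20 (mod 23), giving a = 21.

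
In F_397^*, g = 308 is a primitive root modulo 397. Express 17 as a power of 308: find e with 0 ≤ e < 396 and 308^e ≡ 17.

Baby-step giant-step with m = ceil(sqrt(396)) = 20.
Baby table (308^j mod 397 for j=0..19):
  0:1  1:308  2:378  3:103  4:361  5:28  6:287  7:262
  8:105  9:183  10:387  11:96  12:190  13:161  14:360  15:117
  16:306  17:159  18:141  19:155
Giant step factor: 308^(-20) ≡ 266 (mod 397).
Scan 17·266^i mod 397 for i = 0, 1, …:
  i=0: 17   i=1: 155
Match at i=1, j=19: e = 1·20 + 19 = 39.

39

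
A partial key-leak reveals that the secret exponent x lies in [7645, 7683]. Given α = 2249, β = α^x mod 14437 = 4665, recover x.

7656

Compute 2249^7645 mod 14437 = 4798, then multiply by 2249 repeatedly:
  2249^7645=4798  2249^7646=6263  2249^7647=9412  2249^7648=2946  2249^7649=13408
  2249^7650=10136  2249^7651=14278  2249^7652=3334  2249^7653=5363  2249^7654=6492
  2249^7655=4701  2249^7656=4665
Found 4665 at exponent 7656.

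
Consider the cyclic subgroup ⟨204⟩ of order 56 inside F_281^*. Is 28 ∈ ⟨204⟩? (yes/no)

28 ∈ ⟨204⟩ iff 28^56 ≡ 1 (mod 281), since |⟨204⟩| = 56.
28^56 mod 281 = 1.
Since 1 = 1, 28 lies in the subgroup.

yes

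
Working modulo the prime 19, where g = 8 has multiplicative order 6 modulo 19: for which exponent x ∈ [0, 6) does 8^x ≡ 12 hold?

5

Successive powers of 8 modulo 19:
  8^0=1  8^1=8  8^2=7  8^3=18  8^4=11  8^5=12
So 8^5 ≡ 12 (mod 19), giving x = 5.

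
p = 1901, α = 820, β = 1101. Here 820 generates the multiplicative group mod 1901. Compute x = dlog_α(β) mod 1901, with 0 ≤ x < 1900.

1101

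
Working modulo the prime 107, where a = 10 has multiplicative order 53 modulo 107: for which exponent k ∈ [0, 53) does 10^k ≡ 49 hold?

Baby-step giant-step with m = ceil(sqrt(53)) = 8.
Baby table (10^j mod 107 for j=0..7):
  0:1  1:10  2:100  3:37  4:49  5:62  6:85  7:101
Giant step factor: 10^(-8) ≡ 41 (mod 107).
Scan 49·41^i mod 107 for i = 0, 1, …:
  i=0: 49
Match at i=0, j=4: k = 0·8 + 4 = 4.

4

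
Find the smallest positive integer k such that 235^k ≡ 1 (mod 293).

73

The order of 235 must divide p − 1 = 292 = 2^2 · 73.
Divisors: 1, 2, 4, 73, 146, 292.
Check each in increasing order: 235^1 ≡ 235;  235^2 ≡ 141;  235^4 ≡ 250;  235^73 ≡ 1.
Smallest exponent giving 1 is 73.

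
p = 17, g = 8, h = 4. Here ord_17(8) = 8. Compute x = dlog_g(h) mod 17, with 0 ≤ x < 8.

Successive powers of 8 modulo 17:
  8^0=1  8^1=8  8^2=13  8^3=2  8^4=16  8^5=9
  8^6=4
So 8^6 ≡ 4 (mod 17), giving x = 6.

6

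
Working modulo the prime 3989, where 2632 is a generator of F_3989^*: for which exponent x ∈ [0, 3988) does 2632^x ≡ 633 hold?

Baby-step giant-step with m = ceil(sqrt(3988)) = 64.
Baby table (2632^j mod 3989 for j=0..63):
  0:1  1:2632  2:2520  3:2922  4:3901  5:3735  6:1624  7:2149
  8:3755  9:2407  10:692  11:2360  12:647  13:3590  14:2928  15:3737
  16:2899  17:3200  18:1621  19:2231  20:184  21:1619  22:956  23:3122
  24:3753  25:1132  26:3630  27:505  28:823  29:109  30:3669  31:3428
  32:3367  33:2375  34:237  35:1500  36:2879  37:2417  38:3078  39:3626
  40:1944  41:2710  42:388  43:32  44:455  45:860  46:1757  47:1173
  48:3839  49:111  50:955  51:490  52:1233  53:2199  54:3718  55:759
  56:3188  57:1949  58:3903  59:1021  60:2675  61:15  62:3579  63:1899
Giant step factor: 2632^(-64) ≡ 2198 (mod 3989).
Scan 633·2198^i mod 3989 for i = 0, 1, …:
  i=0: 633   i=1: 3162   i=2: 1238   i=3: 626
  i=4: 3732   i=5: 1552   i=6: 701   i=7: 1044
  i=8: 1037   i=9: 1607     …   i=42: 2951
  i=43: 184
Match at i=43, j=20: x = 43·64 + 20 = 2772.

2772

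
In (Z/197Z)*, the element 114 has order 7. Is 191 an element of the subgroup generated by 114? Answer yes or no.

⟨114⟩ has order 7; its elements mod 197 are {1, 36, 104, 114, 164, 178, 191}.
191 is in this set.

yes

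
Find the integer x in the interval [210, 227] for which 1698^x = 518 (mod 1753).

216

Compute 1698^210 mod 1753 = 27, then multiply by 1698 repeatedly:
  1698^210=27  1698^211=268  1698^212=1037  1698^213=814  1698^214=808
  1698^215=1138  1698^216=518
Found 518 at exponent 216.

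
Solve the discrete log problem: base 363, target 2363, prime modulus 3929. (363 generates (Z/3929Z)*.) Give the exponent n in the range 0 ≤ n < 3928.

310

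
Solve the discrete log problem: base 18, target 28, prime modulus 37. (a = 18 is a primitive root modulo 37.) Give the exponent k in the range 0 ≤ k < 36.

2

Successive powers of 18 modulo 37:
  18^0=1  18^1=18  18^2=28
So 18^2 ≡ 28 (mod 37), giving k = 2.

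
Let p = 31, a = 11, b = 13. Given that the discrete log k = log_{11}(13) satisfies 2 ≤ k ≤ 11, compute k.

7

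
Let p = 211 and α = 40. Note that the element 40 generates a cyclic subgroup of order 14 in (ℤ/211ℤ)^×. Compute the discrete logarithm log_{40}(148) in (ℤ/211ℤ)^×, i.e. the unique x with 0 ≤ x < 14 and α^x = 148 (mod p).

4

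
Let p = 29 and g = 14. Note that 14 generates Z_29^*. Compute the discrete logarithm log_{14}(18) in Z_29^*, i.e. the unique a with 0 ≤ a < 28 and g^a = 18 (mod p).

3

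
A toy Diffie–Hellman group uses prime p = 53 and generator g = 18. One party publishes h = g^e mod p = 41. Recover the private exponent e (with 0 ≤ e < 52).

Baby-step giant-step with m = ceil(sqrt(52)) = 8.
Baby table (18^j mod 53 for j=0..7):
  0:1  1:18  2:6  3:2  4:36  5:12  6:4  7:19
Giant step factor: 18^(-8) ≡ 42 (mod 53).
Scan 41·42^i mod 53 for i = 0, 1, …:
  i=0: 41   i=1: 26   i=2: 32   i=3: 19
Match at i=3, j=7: e = 3·8 + 7 = 31.

31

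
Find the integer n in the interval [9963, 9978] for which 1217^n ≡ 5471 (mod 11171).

9977

Compute 1217^9963 mod 11171 = 4281, then multiply by 1217 repeatedly:
  1217^9963=4281  1217^9964=4291  1217^9965=5290  1217^9966=3434  1217^9967=1224
  1217^9968=3865  1217^9969=714  1217^9970=8771  1217^9971=6002  1217^9972=9771
  1217^9973=5363  1217^9974=2907  1217^9975=7783  1217^9976=10074  1217^9977=5471
Found 5471 at exponent 9977.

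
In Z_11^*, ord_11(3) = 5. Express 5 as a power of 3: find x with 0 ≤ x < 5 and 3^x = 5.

3

Successive powers of 3 modulo 11:
  3^0=1  3^1=3  3^2=9  3^3=5
So 3^3 ≡ 5 (mod 11), giving x = 3.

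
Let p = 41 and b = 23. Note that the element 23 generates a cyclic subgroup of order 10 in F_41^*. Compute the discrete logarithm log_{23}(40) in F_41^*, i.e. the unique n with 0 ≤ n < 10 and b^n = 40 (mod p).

Successive powers of 23 modulo 41:
  23^0=1  23^1=23  23^2=37  23^3=31  23^4=16  23^5=40
So 23^5 ≡ 40 (mod 41), giving n = 5.

5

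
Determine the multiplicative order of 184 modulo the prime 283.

282

The order of 184 must divide p − 1 = 282 = 2 · 3 · 47.
Divisors: 1, 2, 3, 6, 47, 94, 141, 282.
Check each in increasing order: 184^1 ≡ 184;  184^2 ≡ 179;  184^3 ≡ 108;  184^6 ≡ 61;  184^47 ≡ 239;  184^94 ≡ 238;  184^141 ≡ 282;  184^282 ≡ 1.
Smallest exponent giving 1 is 282.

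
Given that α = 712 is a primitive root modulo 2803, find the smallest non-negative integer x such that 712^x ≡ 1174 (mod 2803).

1954

Baby-step giant-step with m = ceil(sqrt(2802)) = 53.
Baby table (712^j mod 2803 for j=0..52):
  0:1  1:712  2:2404  3:1818  4:2233  5:595  6:387  7:850
  8:2555  9:13  10:847  11:419  12:1210  13:999  14:2129  15:2228
  16:2641  17:2382  18:169  19:2602  20:2644  21:1715  22:1775  23:2450
  24:934  25:697  26:133  27:2197  28:190  29:736  30:2674  31:651
  32:1017  33:930  34:652  35:1729  36:531  37:2470  38:1159  39:1126
  40:54  41:2009  42:878  43:67  44:53  45:1297  46:1277  47:1052
  48:623  49:702  50:890  51:202  52:871
Giant step factor: 712^(-53) ≡ 2624 (mod 2803).
Scan 1174·2624^i mod 2803 for i = 0, 1, …:
  i=0: 1174   i=1: 79   i=2: 2677   i=3: 130
  i=4: 1957   i=5: 72   i=6: 1127   i=7: 83
  i=8: 1961   i=9: 2159     …   i=35: 2514
  i=36: 1277
Match at i=36, j=46: x = 36·53 + 46 = 1954.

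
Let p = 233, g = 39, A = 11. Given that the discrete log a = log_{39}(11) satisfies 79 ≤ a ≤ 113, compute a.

Compute 39^79 mod 233 = 193, then multiply by 39 repeatedly:
  39^79=193  39^80=71  39^81=206  39^82=112  39^83=174
  39^84=29  39^85=199  39^86=72  39^87=12  39^88=2
  39^89=78  39^90=13  39^91=41  39^92=201  39^93=150
  39^94=25  39^95=43  39^96=46  39^97=163  39^98=66
  39^99=11
Found 11 at exponent 99.

99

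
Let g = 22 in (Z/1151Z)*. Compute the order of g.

The order of 22 must divide p − 1 = 1150 = 2 · 5^2 · 23.
Divisors: 1, 2, 5, 10, 23, 25, 46, 50, 115, 230, 575, 1150.
Check each in increasing order: 22^1 ≡ 22;  22^2 ≡ 484;  22^5 ≡ 605;  22^10 ≡ 7;  22^23 ≡ 349;  22^25 ≡ 870;  22^46 ≡ 946;  22^50 ≡ 693;  22^115 ≡ 683;  22^230 ≡ 334;  22^575 ≡ 1.
Smallest exponent giving 1 is 575.

575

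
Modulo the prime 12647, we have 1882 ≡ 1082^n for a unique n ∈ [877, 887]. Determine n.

884

Compute 1082^877 mod 12647 = 1837, then multiply by 1082 repeatedly:
  1082^877=1837  1082^878=2055  1082^879=10285  1082^880=11657  1082^881=3815
  1082^882=4908  1082^883=11363  1082^884=1882
Found 1882 at exponent 884.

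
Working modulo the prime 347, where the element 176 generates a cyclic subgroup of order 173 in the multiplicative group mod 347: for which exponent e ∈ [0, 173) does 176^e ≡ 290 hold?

Successive powers of 176 modulo 347:
  176^0=1  176^1=176  176^2=93  176^3=59  176^4=321  176^5=282
  176^6=11  176^7=201  176^8=329  176^9=302  176^10=61  176^11=326
  176^12=121  176^13=129  176^14=149  176^15=199  176^16=324  176^17=116
  176^18=290
So 176^18 ≡ 290 (mod 347), giving e = 18.

18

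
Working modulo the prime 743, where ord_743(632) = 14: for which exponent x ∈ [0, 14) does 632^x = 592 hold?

12

Successive powers of 632 modulo 743:
  632^0=1  632^1=632  632^2=433  632^3=232  632^4=253  632^5=151
  632^6=328  632^7=742  632^8=111  632^9=310  632^10=511  632^11=490
  632^12=592
So 632^12 ≡ 592 (mod 743), giving x = 12.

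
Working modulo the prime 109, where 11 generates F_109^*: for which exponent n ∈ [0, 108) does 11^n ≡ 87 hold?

70

Baby-step giant-step with m = ceil(sqrt(108)) = 11.
Baby table (11^j mod 109 for j=0..10):
  0:1  1:11  2:12  3:23  4:35  5:58  6:93  7:42
  8:26  9:68  10:94
Giant step factor: 11^(-11) ≡ 72 (mod 109).
Scan 87·72^i mod 109 for i = 0, 1, …:
  i=0: 87   i=1: 51   i=2: 75   i=3: 59
  i=4: 106   i=5: 2   i=6: 35
Match at i=6, j=4: n = 6·11 + 4 = 70.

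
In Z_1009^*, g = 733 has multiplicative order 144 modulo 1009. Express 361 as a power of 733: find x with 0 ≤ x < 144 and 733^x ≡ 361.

102

Baby-step giant-step with m = ceil(sqrt(144)) = 12.
Baby table (733^j mod 1009 for j=0..11):
  0:1  1:733  2:501  3:966  4:769  5:655  6:840  7:230
  8:87  9:204  10:200  11:295
Giant step factor: 733^(-12) ≡ 849 (mod 1009).
Scan 361·849^i mod 1009 for i = 0, 1, …:
  i=0: 361   i=1: 762   i=2: 169   i=3: 203
  i=4: 817   i=5: 450   i=6: 648   i=7: 247
  i=8: 840
Match at i=8, j=6: x = 8·12 + 6 = 102.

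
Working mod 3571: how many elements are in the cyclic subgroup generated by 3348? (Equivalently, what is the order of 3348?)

The order of 3348 must divide p − 1 = 3570 = 2 · 3 · 5 · 7 · 17.
Divisors: 1, 2, 3, 5, 6, 7, 10, 14, 15, 17, 21, 30, 34, 35, 42, 51, 70, 85, 102, 105, 119, 170, 210, 238, 255, 357, 510, 595, 714, 1190, 1785, 3570.
Check each in increasing order: 3348^1 ≡ 3348;  3348^2 ≡ 3306;  3348^3 ≡ 1959;  3348^5 ≡ 2231;  3348^6 ≡ 2427;  3348^7 ≡ 1571;  3348^10 ≡ 2958;  3348^14 ≡ 480;  3348^15 ≡ 90;  3348^17 ≡ 1147;  3348^21 ≡ 599;  3348^30 ≡ 958;  3348^34 ≡ 1481;  3348^35 ≡ 1840;  3348^42 ≡ 1701;  3348^51 ≡ 2482;  3348^70 ≡ 292;  3348^85 ≡ 1283;  3348^102 ≡ 349;  3348^105 ≡ 1630;  3348^119 ≡ 351;  3348^170 ≡ 3429;  3348^210 ≡ 76;  3348^238 ≡ 1787;  3348^255 ≡ 3506;  3348^357 ≡ 2312;  3348^510 ≡ 654;  3348^595 ≡ 3468;  3348^714 ≡ 3128;  3348^1190 ≡ 3467;  3348^1785 ≡ 3570;  3348^3570 ≡ 1.
Smallest exponent giving 1 is 3570.

3570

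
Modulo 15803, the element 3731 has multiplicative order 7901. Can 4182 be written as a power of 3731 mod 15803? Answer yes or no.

4182 ∈ ⟨3731⟩ iff 4182^7901 ≡ 1 (mod 15803), since |⟨3731⟩| = 7901.
4182^7901 mod 15803 = 1.
Since 1 = 1, 4182 lies in the subgroup.

yes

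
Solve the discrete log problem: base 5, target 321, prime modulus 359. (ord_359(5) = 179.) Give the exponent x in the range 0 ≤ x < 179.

139

Baby-step giant-step with m = ceil(sqrt(179)) = 14.
Baby table (5^j mod 359 for j=0..13):
  0:1  1:5  2:25  3:125  4:266  5:253  6:188  7:222
  8:33  9:165  10:107  11:176  12:162  13:92
Giant step factor: 5^(-14) ≡ 32 (mod 359).
Scan 321·32^i mod 359 for i = 0, 1, …:
  i=0: 321   i=1: 220   i=2: 219   i=3: 187
  i=4: 240   i=5: 141   i=6: 204   i=7: 66
  i=8: 317   i=9: 92
Match at i=9, j=13: x = 9·14 + 13 = 139.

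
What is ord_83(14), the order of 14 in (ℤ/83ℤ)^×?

82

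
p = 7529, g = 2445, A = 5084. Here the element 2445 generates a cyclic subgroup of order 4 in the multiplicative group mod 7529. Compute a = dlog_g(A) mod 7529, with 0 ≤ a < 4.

3

Successive powers of 2445 modulo 7529:
  2445^0=1  2445^1=2445  2445^2=7528  2445^3=5084
So 2445^3 ≡ 5084 (mod 7529), giving a = 3.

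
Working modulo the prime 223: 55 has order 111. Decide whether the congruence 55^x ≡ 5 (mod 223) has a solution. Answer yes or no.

no

5 ∈ ⟨55⟩ iff 5^111 ≡ 1 (mod 223), since |⟨55⟩| = 111.
5^111 mod 223 = 222.
Since 222 ≠ 1, 5 does not lie in the subgroup.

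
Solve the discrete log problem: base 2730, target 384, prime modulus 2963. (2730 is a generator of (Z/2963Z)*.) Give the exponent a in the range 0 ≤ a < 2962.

2905

Baby-step giant-step with m = ceil(sqrt(2962)) = 55.
Baby table (2730^j mod 2963 for j=0..54):
  0:1  1:2730  2:955  3:2673  4:2384  5:1572  6:1136  7:1982
  8:422  9:2416  10:42  11:2066  12:1591  13:2635  14:2349  15:838
  16:304  17:280  18:2909  19:730  20:1764  21:845  22:1636  23:1039
  24:879  25:2603  26:916  27:2871  28:695  29:1030  30:13  31:2897
  32:563  33:2156  34:1362  35:2658  36:2916  37:2062  38:2523  39:1778
  40:546  41:191  42:2905  43:1662  44:907  45:2005  46:989  47:677
  48:2261  49:601  50:2191  51:2096  52:527  53:1655  54:2538
Giant step factor: 2730^(-55) ≡ 2271 (mod 2963).
Scan 384·2271^i mod 2963 for i = 0, 1, …:
  i=0: 384   i=1: 942   i=2: 2959   i=3: 2768
  i=4: 1605   i=5: 465   i=6: 1187   i=7: 2310
  i=8: 1500   i=9: 2013     …   i=51: 421
  i=52: 2005
Match at i=52, j=45: a = 52·55 + 45 = 2905.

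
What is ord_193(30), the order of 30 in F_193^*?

192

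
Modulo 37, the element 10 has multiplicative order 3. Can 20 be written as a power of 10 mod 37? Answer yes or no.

no

20 ∈ ⟨10⟩ iff 20^3 ≡ 1 (mod 37), since |⟨10⟩| = 3.
20^3 mod 37 = 8.
Since 8 ≠ 1, 20 does not lie in the subgroup.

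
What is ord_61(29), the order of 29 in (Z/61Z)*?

The order of 29 must divide p − 1 = 60 = 2^2 · 3 · 5.
Divisors: 1, 2, 3, 4, 5, 6, 10, 12, 15, 20, 30, 60.
Check each in increasing order: 29^1 ≡ 29;  29^2 ≡ 48;  29^3 ≡ 50;  29^4 ≡ 47;  29^5 ≡ 21;  29^6 ≡ 60;  29^10 ≡ 14;  29^12 ≡ 1.
Smallest exponent giving 1 is 12.

12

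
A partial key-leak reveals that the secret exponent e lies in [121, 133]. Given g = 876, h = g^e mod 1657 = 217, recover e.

127

Compute 876^121 mod 1657 = 953, then multiply by 876 repeatedly:
  876^121=953  876^122=1357  876^123=663  876^124=838  876^125=37
  876^126=929  876^127=217
Found 217 at exponent 127.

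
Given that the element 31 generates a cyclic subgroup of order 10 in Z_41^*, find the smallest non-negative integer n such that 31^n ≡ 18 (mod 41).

2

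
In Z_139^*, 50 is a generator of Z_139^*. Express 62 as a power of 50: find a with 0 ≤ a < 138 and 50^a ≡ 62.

45

Baby-step giant-step with m = ceil(sqrt(138)) = 12.
Baby table (50^j mod 139 for j=0..11):
  0:1  1:50  2:137  3:39  4:4  5:61  6:131  7:17
  8:16  9:105  10:107  11:68
Giant step factor: 50^(-12) ≡ 63 (mod 139).
Scan 62·63^i mod 139 for i = 0, 1, …:
  i=0: 62   i=1: 14   i=2: 48   i=3: 105
Match at i=3, j=9: a = 3·12 + 9 = 45.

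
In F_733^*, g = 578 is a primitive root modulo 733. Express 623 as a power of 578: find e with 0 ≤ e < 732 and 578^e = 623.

9

Baby-step giant-step with m = ceil(sqrt(732)) = 28.
Baby table (578^j mod 733 for j=0..27):
  0:1  1:578  2:569  3:498  4:508  5:424  6:250  7:99
  8:48  9:623  10:191  11:448  12:195  13:561  14:272  15:354
  16:105  17:584  18:372  19:247  20:564  21:540  22:595  23:133
  24:642  25:178  26:264  27:128
Giant step factor: 578^(-28) ≡ 359 (mod 733).
Scan 623·359^i mod 733 for i = 0, 1, …:
  i=0: 623
Match at i=0, j=9: e = 0·28 + 9 = 9.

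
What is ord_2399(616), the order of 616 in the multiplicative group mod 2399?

2398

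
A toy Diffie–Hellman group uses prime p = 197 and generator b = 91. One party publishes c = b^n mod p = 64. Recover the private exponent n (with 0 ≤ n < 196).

86

Baby-step giant-step with m = ceil(sqrt(196)) = 14.
Baby table (91^j mod 197 for j=0..13):
  0:1  1:91  2:7  3:46  4:49  5:125  6:146  7:87
  8:37  9:18  10:62  11:126  12:40  13:94
Giant step factor: 91^(-14) ≡ 19 (mod 197).
Scan 64·19^i mod 197 for i = 0, 1, …:
  i=0: 64   i=1: 34   i=2: 55   i=3: 60
  i=4: 155   i=5: 187   i=6: 7
Match at i=6, j=2: n = 6·14 + 2 = 86.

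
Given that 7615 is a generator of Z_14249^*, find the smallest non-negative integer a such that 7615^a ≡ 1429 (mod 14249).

63

Baby-step giant-step with m = ceil(sqrt(14248)) = 120.
Baby table (7615^j mod 14249 for j=0..119):
  0:1  1:7615  2:9044  3:4643  4:4676  5:13738  6:12961  7:9441
  8:7010  9:4396  10:4639  11:2714  12:6060  13:8638  14:4986  15:9054
  16:9548  17:9622  18:3172  19:2725  20:4331  21:8379  22:13312  23:3494
  24:3927  25:9703  26:7280  27:8590  28:9940  29:2412  30:419  31:13158
  32:13451  33:7553  34:7131  35:13875  36:1790  37:8806  38:1896  39:3803
  40:5877  41:11495  42:2818  43:76  44:8780  45:3392  46:10892  47:13400
  48:3911  49:1855  50:5066  51:5547  52:6369  53:10588  54:6778  55:4592
  56:1034  57:8462  58:4152  59:13198  60:4573  61:13088  62:7614  63:1429
  64:9848  65:33  66:9062  67:13472  68:10729  69:11818  70:11635  71:243
  72:12324  73:3346  74:2578  75:10597  76:4068  77:494  78:74  79:7799
  80:13802  81:1606  82:4048  83:4933  84:4431  85:433  86:5776  87:11826
  88:1310  89:1350  90:6721  91:12256  92:12739  93:293  94:8351  95:13827
  96:6744  97:2164  98:7016  99:7339  100:1907  101:2074  102:5618  103:5572
  104:11507  105:8704  106:8861  107:7500  108:2508  109:4760  110:12193  111:3211
  112:481  113:822  114:4219  115:10439  116:12063  117:10691  118:7428  119:9939
Giant step factor: 7615^(-120) ≡ 10341 (mod 14249).
Scan 1429·10341^i mod 14249 for i = 0, 1, …:
  i=0: 1429
Match at i=0, j=63: a = 0·120 + 63 = 63.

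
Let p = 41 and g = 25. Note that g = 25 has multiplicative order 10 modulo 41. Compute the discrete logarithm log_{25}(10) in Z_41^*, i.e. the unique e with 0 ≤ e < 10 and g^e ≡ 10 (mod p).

2

Successive powers of 25 modulo 41:
  25^0=1  25^1=25  25^2=10
So 25^2 ≡ 10 (mod 41), giving e = 2.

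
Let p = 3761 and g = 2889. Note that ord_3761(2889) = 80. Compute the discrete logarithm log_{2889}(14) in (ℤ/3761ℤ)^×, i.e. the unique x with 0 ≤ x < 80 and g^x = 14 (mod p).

Baby-step giant-step with m = ceil(sqrt(80)) = 9.
Baby table (2889^j mod 3761 for j=0..8):
  0:1  1:2889  2:662  3:1930  4:1968  5:2681  6:1510  7:3391
  8:2955
Giant step factor: 2889^(-9) ≡ 2700 (mod 3761).
Scan 14·2700^i mod 3761 for i = 0, 1, …:
  i=0: 14   i=1: 190   i=2: 1504   i=3: 2681
Match at i=3, j=5: x = 3·9 + 5 = 32.

32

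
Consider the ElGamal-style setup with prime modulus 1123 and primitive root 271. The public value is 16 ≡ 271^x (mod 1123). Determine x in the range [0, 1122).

Baby-step giant-step with m = ceil(sqrt(1122)) = 34.
Baby table (271^j mod 1123 for j=0..33):
  0:1  1:271  2:446  3:705  4:145  5:1113  6:659  7:32
  8:811  9:796  10:100  11:148  12:803  13:874  14:1024  15:123
  16:766  17:954  18:244  19:990  20:1016  21:201  22:567  23:929
  24:207  25:1070  26:236  27:1068  28:817  29:176  30:530  31:1009
  32:550  33:814
Giant step factor: 271^(-34) ≡ 885 (mod 1123).
Scan 16·885^i mod 1123 for i = 0, 1, …:
  i=0: 16   i=1: 684   i=2: 43   i=3: 996
  i=4: 1028   i=5: 150   i=6: 236
Match at i=6, j=26: x = 6·34 + 26 = 230.

230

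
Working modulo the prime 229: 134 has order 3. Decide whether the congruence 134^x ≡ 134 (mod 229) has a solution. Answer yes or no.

yes

⟨134⟩ has order 3; its elements mod 229 are {1, 94, 134}.
134 is in this set.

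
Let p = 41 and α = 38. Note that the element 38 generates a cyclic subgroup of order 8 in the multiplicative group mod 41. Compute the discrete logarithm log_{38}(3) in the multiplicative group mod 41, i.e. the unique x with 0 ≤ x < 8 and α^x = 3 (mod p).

Successive powers of 38 modulo 41:
  38^0=1  38^1=38  38^2=9  38^3=14  38^4=40  38^5=3
So 38^5 ≡ 3 (mod 41), giving x = 5.

5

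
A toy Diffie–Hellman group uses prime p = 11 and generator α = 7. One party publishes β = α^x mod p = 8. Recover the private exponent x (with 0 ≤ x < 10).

9

Successive powers of 7 modulo 11:
  7^0=1  7^1=7  7^2=5  7^3=2  7^4=3  7^5=10
  7^6=4  7^7=6  7^8=9  7^9=8
So 7^9 ≡ 8 (mod 11), giving x = 9.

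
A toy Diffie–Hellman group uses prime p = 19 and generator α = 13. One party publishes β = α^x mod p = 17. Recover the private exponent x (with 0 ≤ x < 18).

2

Successive powers of 13 modulo 19:
  13^0=1  13^1=13  13^2=17
So 13^2 ≡ 17 (mod 19), giving x = 2.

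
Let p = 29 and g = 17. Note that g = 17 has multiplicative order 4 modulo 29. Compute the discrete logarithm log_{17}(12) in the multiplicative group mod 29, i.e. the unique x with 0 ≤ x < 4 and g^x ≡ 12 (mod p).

Successive powers of 17 modulo 29:
  17^0=1  17^1=17  17^2=28  17^3=12
So 17^3 ≡ 12 (mod 29), giving x = 3.

3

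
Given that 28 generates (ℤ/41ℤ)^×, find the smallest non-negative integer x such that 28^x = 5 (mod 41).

Successive powers of 28 modulo 41:
  28^0=1  28^1=28  28^2=5
So 28^2 ≡ 5 (mod 41), giving x = 2.

2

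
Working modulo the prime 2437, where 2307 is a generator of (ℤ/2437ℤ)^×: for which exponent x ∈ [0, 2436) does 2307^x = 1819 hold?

789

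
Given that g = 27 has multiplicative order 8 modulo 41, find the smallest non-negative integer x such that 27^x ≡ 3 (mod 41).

Successive powers of 27 modulo 41:
  27^0=1  27^1=27  27^2=32  27^3=3
So 27^3 ≡ 3 (mod 41), giving x = 3.

3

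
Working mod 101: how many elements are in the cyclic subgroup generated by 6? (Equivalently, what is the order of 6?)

10

The order of 6 must divide p − 1 = 100 = 2^2 · 5^2.
Divisors: 1, 2, 4, 5, 10, 20, 25, 50, 100.
Check each in increasing order: 6^1 ≡ 6;  6^2 ≡ 36;  6^4 ≡ 84;  6^5 ≡ 100;  6^10 ≡ 1.
Smallest exponent giving 1 is 10.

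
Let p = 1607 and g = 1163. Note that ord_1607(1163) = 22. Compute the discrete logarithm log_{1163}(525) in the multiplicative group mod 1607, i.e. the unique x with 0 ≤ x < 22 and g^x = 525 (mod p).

Successive powers of 1163 modulo 1607:
  1163^0=1  1163^1=1163  1163^2=1082  1163^3=85  1163^4=828  1163^5=371
  1163^6=797  1163^7=1279  1163^8=1002  1163^9=251  1163^10=1046  1163^11=1606
  1163^12=444  1163^13=525
So 1163^13 ≡ 525 (mod 1607), giving x = 13.

13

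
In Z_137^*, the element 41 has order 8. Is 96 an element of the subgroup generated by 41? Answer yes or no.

yes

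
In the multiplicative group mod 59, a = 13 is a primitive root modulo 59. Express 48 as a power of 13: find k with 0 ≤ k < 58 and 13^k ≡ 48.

Baby-step giant-step with m = ceil(sqrt(58)) = 8.
Baby table (13^j mod 59 for j=0..7):
  0:1  1:13  2:51  3:14  4:5  5:6  6:19  7:11
Giant step factor: 13^(-8) ≡ 26 (mod 59).
Scan 48·26^i mod 59 for i = 0, 1, …:
  i=0: 48   i=1: 9   i=2: 57   i=3: 7
  i=4: 5
Match at i=4, j=4: k = 4·8 + 4 = 36.

36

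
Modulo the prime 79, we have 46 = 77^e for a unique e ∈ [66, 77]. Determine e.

Compute 77^66 mod 79 = 46, then multiply by 77 repeatedly:
  77^66=46
Found 46 at exponent 66.

66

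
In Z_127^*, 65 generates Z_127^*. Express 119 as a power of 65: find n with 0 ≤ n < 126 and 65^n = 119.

Baby-step giant-step with m = ceil(sqrt(126)) = 12.
Baby table (65^j mod 127 for j=0..11):
  0:1  1:65  2:34  3:51  4:13  5:83  6:61  7:28
  8:42  9:63  10:31  11:110
Giant step factor: 65^(-12) ≡ 117 (mod 127).
Scan 119·117^i mod 127 for i = 0, 1, …:
  i=0: 119   i=1: 80   i=2: 89   i=3: 126
  i=4: 10   i=5: 27   i=6: 111   i=7: 33
  i=8: 51
Match at i=8, j=3: n = 8·12 + 3 = 99.

99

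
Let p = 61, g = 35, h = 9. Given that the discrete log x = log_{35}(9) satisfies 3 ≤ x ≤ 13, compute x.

Compute 35^3 mod 61 = 53, then multiply by 35 repeatedly:
  35^3=53  35^4=25  35^5=21  35^6=3  35^7=44
  35^8=15  35^9=37  35^10=14  35^11=2  35^12=9
Found 9 at exponent 12.

12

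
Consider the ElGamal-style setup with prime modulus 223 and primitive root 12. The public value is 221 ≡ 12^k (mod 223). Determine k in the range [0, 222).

165

Baby-step giant-step with m = ceil(sqrt(222)) = 15.
Baby table (12^j mod 223 for j=0..14):
  0:1  1:12  2:144  3:167  4:220  5:187  6:14  7:168
  8:9  9:108  10:181  11:165  12:196  13:122  14:126
Giant step factor: 12^(-15) ≡ 91 (mod 223).
Scan 221·91^i mod 223 for i = 0, 1, …:
  i=0: 221   i=1: 41   i=2: 163   i=3: 115
  i=4: 207   i=5: 105   i=6: 189   i=7: 28
  i=8: 95   i=9: 171   i=10: 174   i=11: 1
Match at i=11, j=0: k = 11·15 + 0 = 165.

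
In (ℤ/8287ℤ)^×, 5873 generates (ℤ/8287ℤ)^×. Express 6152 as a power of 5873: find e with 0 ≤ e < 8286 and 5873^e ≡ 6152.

Baby-step giant-step with m = ceil(sqrt(8286)) = 92.
Baby table (5873^j mod 8287 for j=0..91):
  0:1  1:5873  2:1635  3:6009  4:4811  5:4620  6:1622  7:4243
  8:130  9:1086  10:5375  11:2192  12:3905  13:3936  14:3685  15:4648
  16:326  17:301  18:2642  19:3202  20:2143  21:6173  22:6691  23:7576
  24:945  25:5982  26:3693  27:1910  28:5119  29:6938  30:7982  31:7014
  32:6832  33:6969  34:7731  35:7977  36:2510  37:6944  38:1785  39:250
  40:1451  41:2687  42:2303  43:1135  44:3107  45:7724  46:14  47:7639
  48:6316  49:1256  50:1058  51:6671  52:6134  53:1393  54:1820  55:6917
  56:667  57:5827  58:4948  59:5382  60:1868  61:7063  62:4564  63:4214
  64:3840  65:3393  66:5141  67:3552  68:2517  69:6620  70:4943  71:878
  72:1980  73:1879  74:5370  75:5975  76:4017  77:7039  78:4491  79:6409
  80:503  81:3947  82:1992  83:6059  84:129  85:3500  86:3740  87:4470
  88:7381  89:7603  90:2063  91:405
Giant step factor: 5873^(-92) ≡ 2410 (mod 8287).
Scan 6152·2410^i mod 8287 for i = 0, 1, …:
  i=0: 6152   i=1: 877   i=2: 385   i=3: 7993
  i=4: 4142   i=5: 4672   i=6: 5774   i=7: 1467
  i=8: 5208   i=9: 4762     …   i=40: 3890
  i=41: 2303
Match at i=41, j=42: e = 41·92 + 42 = 3814.

3814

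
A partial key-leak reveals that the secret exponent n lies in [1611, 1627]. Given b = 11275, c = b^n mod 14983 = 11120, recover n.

1617

Compute 11275^1611 mod 14983 = 4168, then multiply by 11275 repeatedly:
  11275^1611=4168  11275^1612=7512  11275^1613=13884  11275^1614=14699  11275^1615=4262
  11275^1616=3569  11275^1617=11120
Found 11120 at exponent 1617.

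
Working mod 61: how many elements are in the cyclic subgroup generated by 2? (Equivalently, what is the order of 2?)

60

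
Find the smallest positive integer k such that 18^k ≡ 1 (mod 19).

2

The order of 18 must divide p − 1 = 18 = 2 · 3^2.
Divisors: 1, 2, 3, 6, 9, 18.
Check each in increasing order: 18^1 ≡ 18;  18^2 ≡ 1.
Smallest exponent giving 1 is 2.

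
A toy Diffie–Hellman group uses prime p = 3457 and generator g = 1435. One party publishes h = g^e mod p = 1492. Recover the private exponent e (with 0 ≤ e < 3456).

526

Baby-step giant-step with m = ceil(sqrt(3456)) = 59.
Baby table (1435^j mod 3457 for j=0..58):
  0:1  1:1435  2:2310  3:3044  4:1949  5:102  6:1176  7:544
  8:2815  9:1749  10:33  11:2414  12:176  13:199  14:2091  15:3366
  16:781  17:667  18:3013  19:2405  20:1089  21:151  22:2351  23:3110
  24:3320  25:454  26:1574  27:1269  28:2633  29:3311  30:1367  31:1526
  32:1529  33:2377  34:2393  35:1154  36:87  37:393  38:464  39:2096
  40:170  41:1960  42:2059  43:2387  44:2915  45:55  46:2871  47:2598
  48:1484  49:28  50:2153  51:2454  52:2264  53:2717  54:2856  55:1815
  56:1404  57:2766  58:574
Giant step factor: 1435^(-59) ≡ 1837 (mod 3457).
Scan 1492·1837^i mod 3457 for i = 0, 1, …:
  i=0: 1492   i=1: 2860   i=2: 2637   i=3: 912
  i=4: 2156   i=5: 2307   i=6: 3134   i=7: 1253
  i=8: 2856
Match at i=8, j=54: e = 8·59 + 54 = 526.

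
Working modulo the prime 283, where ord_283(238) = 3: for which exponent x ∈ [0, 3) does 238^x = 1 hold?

Successive powers of 238 modulo 283:
  238^0=1
So 238^0 ≡ 1 (mod 283), giving x = 0.

0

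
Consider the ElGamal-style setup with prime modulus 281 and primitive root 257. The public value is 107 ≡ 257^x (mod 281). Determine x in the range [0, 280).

Baby-step giant-step with m = ceil(sqrt(280)) = 17.
Baby table (257^j mod 281 for j=0..16):
  0:1  1:257  2:14  3:226  4:196  5:73  6:215  7:179
  8:200  9:258  10:271  11:240  12:141  13:269  14:7  15:113
  16:98
Giant step factor: 257^(-17) ≡ 154 (mod 281).
Scan 107·154^i mod 281 for i = 0, 1, …:
  i=0: 107   i=1: 180   i=2: 182   i=3: 209
  i=4: 152   i=5: 85   i=6: 164   i=7: 247
  i=8: 103   i=9: 126   i=10: 15   i=11: 62
  i=12: 275   i=13: 200
Match at i=13, j=8: x = 13·17 + 8 = 229.

229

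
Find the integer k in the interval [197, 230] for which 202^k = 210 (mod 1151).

202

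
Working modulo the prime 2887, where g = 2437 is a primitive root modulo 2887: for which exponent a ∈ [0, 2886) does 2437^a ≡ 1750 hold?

Baby-step giant-step with m = ceil(sqrt(2886)) = 54.
Baby table (2437^j mod 2887 for j=0..53):
  0:1  1:2437  2:410  3:268  4:654  5:174  6:2536  7:2052
  8:440  9:1203  10:1406  11:2440  12:1947  13:1498  14:1458  15:2136
  16:171  17:999  18:822  19:2523  20:2128  21:884  22:606  23:1565
  24:178  25:736  26:805  27:1512  28:932  29:2102  30:1036  31:1494
  32:371  33:496  34:1986  35:1270  36:126  37:1040  38:2581  39:2011
  40:1568  41:1715  42:1966  43:1609  44:587  45:1454  46:1049  47:1418
  48:2814  49:1093  50:1827  51:645  52:1337  53:1733
Giant step factor: 2437^(-54) ≡ 826 (mod 2887).
Scan 1750·826^i mod 2887 for i = 0, 1, …:
  i=0: 1750   i=1: 2000   i=2: 636   i=3: 2789
  i=4: 2775   i=5: 2759   i=6: 1091   i=7: 422
  i=8: 2132   i=9: 2849     …   i=20: 2135
  i=21: 2440
Match at i=21, j=11: a = 21·54 + 11 = 1145.

1145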